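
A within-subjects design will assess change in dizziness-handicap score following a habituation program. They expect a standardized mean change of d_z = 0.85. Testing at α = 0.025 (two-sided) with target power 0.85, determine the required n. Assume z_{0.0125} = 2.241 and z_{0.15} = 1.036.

For a paired (one-sample on differences) test: n = ((z_{α/2} + z_β) / d)².
z_{α/2} + z_β = 2.241 + 1.036 = 3.277.
n = (3.277 / 0.85)² = 3.855² = 14.86.
Round up.

n = 15 pairs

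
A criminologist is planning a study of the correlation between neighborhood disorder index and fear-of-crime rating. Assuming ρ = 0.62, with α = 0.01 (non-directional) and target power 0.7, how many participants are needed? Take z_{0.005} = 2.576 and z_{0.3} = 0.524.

Fisher's z: C = ½·ln((1+r)/(1−r)) = ½·ln(4.2632) = 0.7250.
n = ((z_{α/2} + z_β)/C)² + 3.
(2.576 + 0.524) / 0.7250 = 3.100 / 0.7250 = 4.276.
n = 4.276² + 3 = 18.28 + 3 = 21.3.
Round up.

n = 22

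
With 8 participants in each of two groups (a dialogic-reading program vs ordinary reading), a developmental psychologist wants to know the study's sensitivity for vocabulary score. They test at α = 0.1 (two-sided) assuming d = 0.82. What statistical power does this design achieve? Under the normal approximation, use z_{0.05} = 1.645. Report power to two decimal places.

power ≈ 0.50

For two equal groups, power = Φ(d·√(n/2) − z_{α/2}).
d·√(n/2) = 0.82 × √(8/2) = 0.82 × 2.000 = 1.640.
z_β = 1.640 − 1.645 = -0.005.
Power = Φ(-0.005) = 0.498.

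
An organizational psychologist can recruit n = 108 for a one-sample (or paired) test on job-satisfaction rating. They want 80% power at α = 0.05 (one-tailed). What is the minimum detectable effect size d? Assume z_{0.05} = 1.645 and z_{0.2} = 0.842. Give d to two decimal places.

For a single sample (or paired design) of n = 108: d_min = (z_{α} + z_β)/√n.
z-sum = 1.645 + 0.842 = 2.487.
d_min = 2.487 / √108 = 2.487 / 10.392 = 0.239.

d_min ≈ 0.24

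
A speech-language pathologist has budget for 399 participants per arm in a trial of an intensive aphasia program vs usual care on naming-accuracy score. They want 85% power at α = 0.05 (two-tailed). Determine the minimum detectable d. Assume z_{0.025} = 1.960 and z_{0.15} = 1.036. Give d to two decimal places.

For two independent groups of n = 399 each: d_min = (z_{α/2} + z_β)·√(2/n).
z-sum = 1.960 + 1.036 = 2.996.
d_min = 2.996 × √(2/399) = 2.996 × 0.0708 = 0.212.

d_min ≈ 0.21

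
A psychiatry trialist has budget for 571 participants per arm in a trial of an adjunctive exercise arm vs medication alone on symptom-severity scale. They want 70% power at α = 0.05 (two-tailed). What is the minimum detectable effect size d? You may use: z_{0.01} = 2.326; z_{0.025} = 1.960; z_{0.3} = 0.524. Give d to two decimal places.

d_min ≈ 0.15

For two independent groups of n = 571 each: d_min = (z_{α/2} + z_β)·√(2/n).
z-sum = 1.960 + 0.524 = 2.484.
d_min = 2.484 × √(2/571) = 2.484 × 0.0592 = 0.147.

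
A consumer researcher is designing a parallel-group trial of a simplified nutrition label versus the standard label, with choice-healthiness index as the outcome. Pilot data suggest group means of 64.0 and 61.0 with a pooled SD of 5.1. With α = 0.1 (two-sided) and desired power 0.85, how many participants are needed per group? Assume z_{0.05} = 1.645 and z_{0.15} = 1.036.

Cohen's d = |M₁ − M₂| / SD_pooled = |64.0 − 61.0| / 5.1 = 3.0 / 5.1 = 0.588.
For two independent groups with equal n: n = 2·((z_{α/2} + z_β) / d)².
z_{α/2} + z_β = 1.645 + 1.036 = 2.681.
n = 2 × (2.681 / 0.588)² = 2 × 4.560² = 2 × 20.79 = 41.6.
Round up to the next whole participant.

n = 42 per group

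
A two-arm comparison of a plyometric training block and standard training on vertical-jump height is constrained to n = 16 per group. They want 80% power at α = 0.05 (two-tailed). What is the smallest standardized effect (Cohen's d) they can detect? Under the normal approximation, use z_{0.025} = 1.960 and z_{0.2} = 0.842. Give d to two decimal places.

For two independent groups of n = 16 each: d_min = (z_{α/2} + z_β)·√(2/n).
z-sum = 1.960 + 0.842 = 2.802.
d_min = 2.802 × √(2/16) = 2.802 × 0.3536 = 0.991.

d_min ≈ 0.99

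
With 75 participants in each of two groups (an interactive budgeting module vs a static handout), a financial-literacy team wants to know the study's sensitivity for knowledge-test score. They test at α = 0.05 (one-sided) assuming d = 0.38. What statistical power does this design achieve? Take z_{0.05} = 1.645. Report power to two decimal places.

For two equal groups, power = Φ(d·√(n/2) − z_{α}).
d·√(n/2) = 0.38 × √(75/2) = 0.38 × 6.124 = 2.327.
z_β = 2.327 − 1.645 = 0.682.
Power = Φ(0.682) = 0.752.

power ≈ 0.75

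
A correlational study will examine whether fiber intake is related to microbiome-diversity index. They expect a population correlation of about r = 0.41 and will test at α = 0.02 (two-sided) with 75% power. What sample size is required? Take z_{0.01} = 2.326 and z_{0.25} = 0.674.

Fisher's z: C = ½·ln((1+r)/(1−r)) = ½·ln(2.3898) = 0.4356.
n = ((z_{α/2} + z_β)/C)² + 3.
(2.326 + 0.674) / 0.4356 = 3.000 / 0.4356 = 6.887.
n = 6.887² + 3 = 47.43 + 3 = 50.4.
Round up.

n = 51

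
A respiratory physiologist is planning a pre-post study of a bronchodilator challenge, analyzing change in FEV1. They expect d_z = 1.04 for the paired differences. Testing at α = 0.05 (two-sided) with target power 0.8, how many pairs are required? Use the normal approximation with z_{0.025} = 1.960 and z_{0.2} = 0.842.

n = 8 pairs

For a paired (one-sample on differences) test: n = ((z_{α/2} + z_β) / d)².
z_{α/2} + z_β = 1.960 + 0.842 = 2.802.
n = (2.802 / 1.04)² = 2.694² = 7.26.
Round up.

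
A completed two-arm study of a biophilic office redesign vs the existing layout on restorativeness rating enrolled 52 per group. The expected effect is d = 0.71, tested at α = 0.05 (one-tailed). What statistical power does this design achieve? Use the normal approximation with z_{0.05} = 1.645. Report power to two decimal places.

power ≈ 0.98

For two equal groups, power = Φ(d·√(n/2) − z_{α}).
d·√(n/2) = 0.71 × √(52/2) = 0.71 × 5.099 = 3.620.
z_β = 3.620 − 1.645 = 1.975.
Power = Φ(1.975) = 0.976.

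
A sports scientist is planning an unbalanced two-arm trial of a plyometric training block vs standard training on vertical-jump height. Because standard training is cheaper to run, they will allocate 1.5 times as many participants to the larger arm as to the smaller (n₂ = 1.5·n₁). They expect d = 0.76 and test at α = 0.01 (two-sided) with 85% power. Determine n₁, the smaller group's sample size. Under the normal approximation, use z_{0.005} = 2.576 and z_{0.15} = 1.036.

n₁ = 38

With allocation ratio k = n₂/n₁ = 1.5, Var(x̄₁−x̄₂) = σ²(1/n₁ + 1/(k·n₁)) = σ²·(k+1)/(k·n₁).
So n₁ = (1 + 1/k)·((z_{α/2} + z_β)/d)² = 1.667 × (3.612/0.76)².
n₁ = 1.667 × 22.59 = 37.6.
Round up: n₁ = 38, giving n₂ = 1.5 × 38 = 57.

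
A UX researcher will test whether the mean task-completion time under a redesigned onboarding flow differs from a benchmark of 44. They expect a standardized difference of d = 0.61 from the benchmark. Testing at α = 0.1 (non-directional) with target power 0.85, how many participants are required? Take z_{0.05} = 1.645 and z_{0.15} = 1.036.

For a one-sample test: n = ((z_{α/2} + z_β) / d)².
z_{α/2} + z_β = 1.645 + 1.036 = 2.681.
n = (2.681 / 0.61)² = 4.395² = 19.32.
Round up.

n = 20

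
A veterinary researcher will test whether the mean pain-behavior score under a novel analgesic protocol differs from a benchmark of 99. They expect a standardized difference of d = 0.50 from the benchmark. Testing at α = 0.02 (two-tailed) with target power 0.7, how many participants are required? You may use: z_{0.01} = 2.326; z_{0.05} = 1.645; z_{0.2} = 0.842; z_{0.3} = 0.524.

For a one-sample test: n = ((z_{α/2} + z_β) / d)².
z_{α/2} + z_β = 2.326 + 0.524 = 2.850.
n = (2.850 / 0.50)² = 5.700² = 32.49.
Round up.

n = 33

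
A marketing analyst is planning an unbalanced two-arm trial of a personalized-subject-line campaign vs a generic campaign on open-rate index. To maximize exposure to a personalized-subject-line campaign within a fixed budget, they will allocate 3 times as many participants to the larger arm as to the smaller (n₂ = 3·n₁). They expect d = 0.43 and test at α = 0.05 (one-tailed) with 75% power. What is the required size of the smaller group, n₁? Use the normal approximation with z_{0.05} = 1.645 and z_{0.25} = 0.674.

n₁ = 39

With allocation ratio k = n₂/n₁ = 3, Var(x̄₁−x̄₂) = σ²(1/n₁ + 1/(k·n₁)) = σ²·(k+1)/(k·n₁).
So n₁ = (1 + 1/k)·((z_{α} + z_β)/d)² = 1.333 × (2.319/0.43)².
n₁ = 1.333 × 29.08 = 38.8.
Round up: n₁ = 39, giving n₂ = 3 × 39 = 117.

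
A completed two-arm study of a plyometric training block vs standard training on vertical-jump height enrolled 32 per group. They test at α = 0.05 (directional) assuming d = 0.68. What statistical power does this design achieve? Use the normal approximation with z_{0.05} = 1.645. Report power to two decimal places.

power ≈ 0.86

For two equal groups, power = Φ(d·√(n/2) − z_{α}).
d·√(n/2) = 0.68 × √(32/2) = 0.68 × 4.000 = 2.720.
z_β = 2.720 − 1.645 = 1.075.
Power = Φ(1.075) = 0.859.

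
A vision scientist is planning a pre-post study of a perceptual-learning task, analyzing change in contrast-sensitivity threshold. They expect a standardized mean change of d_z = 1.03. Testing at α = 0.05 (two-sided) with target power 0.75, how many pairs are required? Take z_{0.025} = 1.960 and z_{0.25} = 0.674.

For a paired (one-sample on differences) test: n = ((z_{α/2} + z_β) / d)².
z_{α/2} + z_β = 1.960 + 0.674 = 2.634.
n = (2.634 / 1.03)² = 2.557² = 6.54.
Round up.

n = 7 pairs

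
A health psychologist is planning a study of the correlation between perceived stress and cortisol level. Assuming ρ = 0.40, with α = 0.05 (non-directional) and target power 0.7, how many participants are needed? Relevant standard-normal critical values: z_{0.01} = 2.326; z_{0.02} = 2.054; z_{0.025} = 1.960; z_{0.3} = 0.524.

Fisher's z: C = ½·ln((1+r)/(1−r)) = ½·ln(2.3333) = 0.4236.
n = ((z_{α/2} + z_β)/C)² + 3.
(1.960 + 0.524) / 0.4236 = 2.484 / 0.4236 = 5.864.
n = 5.864² + 3 = 34.39 + 3 = 37.4.
Round up.

n = 38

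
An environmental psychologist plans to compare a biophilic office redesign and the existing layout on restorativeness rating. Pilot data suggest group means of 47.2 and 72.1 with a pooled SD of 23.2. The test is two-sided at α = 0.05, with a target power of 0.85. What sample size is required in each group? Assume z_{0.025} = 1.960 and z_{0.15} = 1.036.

n = 16 per group

Cohen's d = |M₁ − M₂| / SD_pooled = |47.2 − 72.1| / 23.2 = 24.9 / 23.2 = 1.073.
For two independent groups with equal n: n = 2·((z_{α/2} + z_β) / d)².
z_{α/2} + z_β = 1.960 + 1.036 = 2.996.
n = 2 × (2.996 / 1.073)² = 2 × 2.792² = 2 × 7.80 = 15.6.
Round up to the next whole participant.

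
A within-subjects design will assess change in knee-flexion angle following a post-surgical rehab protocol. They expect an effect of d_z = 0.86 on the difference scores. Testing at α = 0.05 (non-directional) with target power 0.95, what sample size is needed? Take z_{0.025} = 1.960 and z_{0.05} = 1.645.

n = 18 pairs

For a paired (one-sample on differences) test: n = ((z_{α/2} + z_β) / d)².
z_{α/2} + z_β = 1.960 + 1.645 = 3.605.
n = (3.605 / 0.86)² = 4.192² = 17.57.
Round up.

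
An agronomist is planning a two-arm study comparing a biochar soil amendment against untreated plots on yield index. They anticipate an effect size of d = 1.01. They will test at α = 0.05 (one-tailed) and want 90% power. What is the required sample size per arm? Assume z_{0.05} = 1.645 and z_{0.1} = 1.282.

n = 17 per group

For two independent groups with equal n: n = 2·((z_{α} + z_β) / d)².
z_{α} + z_β = 1.645 + 1.282 = 2.927.
n = 2 × (2.927 / 1.01)² = 2 × 2.898² = 2 × 8.40 = 16.8.
Round up to the next whole participant.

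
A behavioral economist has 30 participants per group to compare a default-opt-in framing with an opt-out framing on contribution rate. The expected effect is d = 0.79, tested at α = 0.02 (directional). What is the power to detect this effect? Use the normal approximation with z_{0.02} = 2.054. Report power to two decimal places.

For two equal groups, power = Φ(d·√(n/2) − z_{α}).
d·√(n/2) = 0.79 × √(30/2) = 0.79 × 3.873 = 3.060.
z_β = 3.060 − 2.054 = 1.006.
Power = Φ(1.006) = 0.843.

power ≈ 0.84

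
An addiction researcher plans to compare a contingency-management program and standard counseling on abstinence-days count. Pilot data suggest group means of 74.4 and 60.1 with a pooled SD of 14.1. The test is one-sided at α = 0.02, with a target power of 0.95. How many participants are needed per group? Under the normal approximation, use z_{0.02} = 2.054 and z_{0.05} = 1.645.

Cohen's d = |M₁ − M₂| / SD_pooled = |74.4 − 60.1| / 14.1 = 14.3 / 14.1 = 1.014.
For two independent groups with equal n: n = 2·((z_{α} + z_β) / d)².
z_{α} + z_β = 2.054 + 1.645 = 3.699.
n = 2 × (3.699 / 1.014)² = 2 × 3.648² = 2 × 13.31 = 26.6.
Round up to the next whole participant.

n = 27 per group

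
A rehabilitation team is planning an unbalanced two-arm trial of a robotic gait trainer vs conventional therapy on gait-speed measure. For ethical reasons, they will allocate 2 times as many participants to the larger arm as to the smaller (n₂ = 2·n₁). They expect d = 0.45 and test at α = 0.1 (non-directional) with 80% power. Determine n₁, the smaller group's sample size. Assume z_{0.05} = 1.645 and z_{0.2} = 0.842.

With allocation ratio k = n₂/n₁ = 2, Var(x̄₁−x̄₂) = σ²(1/n₁ + 1/(k·n₁)) = σ²·(k+1)/(k·n₁).
So n₁ = (1 + 1/k)·((z_{α/2} + z_β)/d)² = 1.500 × (2.487/0.45)².
n₁ = 1.500 × 30.54 = 45.8.
Round up: n₁ = 46, giving n₂ = 2 × 46 = 92.

n₁ = 46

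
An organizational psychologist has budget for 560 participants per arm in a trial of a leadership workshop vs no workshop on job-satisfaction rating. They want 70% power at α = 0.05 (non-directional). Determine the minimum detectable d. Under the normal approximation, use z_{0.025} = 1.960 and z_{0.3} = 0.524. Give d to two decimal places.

For two independent groups of n = 560 each: d_min = (z_{α/2} + z_β)·√(2/n).
z-sum = 1.960 + 0.524 = 2.484.
d_min = 2.484 × √(2/560) = 2.484 × 0.0598 = 0.148.

d_min ≈ 0.15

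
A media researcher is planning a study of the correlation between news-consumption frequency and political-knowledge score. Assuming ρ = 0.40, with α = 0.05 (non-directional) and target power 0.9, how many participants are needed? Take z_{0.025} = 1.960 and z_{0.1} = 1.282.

Fisher's z: C = ½·ln((1+r)/(1−r)) = ½·ln(2.3333) = 0.4236.
n = ((z_{α/2} + z_β)/C)² + 3.
(1.960 + 1.282) / 0.4236 = 3.242 / 0.4236 = 7.653.
n = 7.653² + 3 = 58.58 + 3 = 61.6.
Round up.

n = 62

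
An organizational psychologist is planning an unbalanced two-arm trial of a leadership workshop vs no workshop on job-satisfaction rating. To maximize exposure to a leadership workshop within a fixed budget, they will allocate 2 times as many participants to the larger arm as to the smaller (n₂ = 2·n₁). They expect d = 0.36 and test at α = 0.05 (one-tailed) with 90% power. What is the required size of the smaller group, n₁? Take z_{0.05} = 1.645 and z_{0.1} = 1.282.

n₁ = 100

With allocation ratio k = n₂/n₁ = 2, Var(x̄₁−x̄₂) = σ²(1/n₁ + 1/(k·n₁)) = σ²·(k+1)/(k·n₁).
So n₁ = (1 + 1/k)·((z_{α} + z_β)/d)² = 1.500 × (2.927/0.36)².
n₁ = 1.500 × 66.11 = 99.2.
Round up: n₁ = 100, giving n₂ = 2 × 100 = 200.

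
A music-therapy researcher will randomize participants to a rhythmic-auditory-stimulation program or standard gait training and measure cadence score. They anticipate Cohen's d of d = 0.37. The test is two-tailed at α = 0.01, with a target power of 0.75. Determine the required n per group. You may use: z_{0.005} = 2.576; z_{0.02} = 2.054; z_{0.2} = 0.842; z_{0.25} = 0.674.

n = 155 per group

For two independent groups with equal n: n = 2·((z_{α/2} + z_β) / d)².
z_{α/2} + z_β = 2.576 + 0.674 = 3.250.
n = 2 × (3.250 / 0.37)² = 2 × 8.784² = 2 × 77.15 = 154.3.
Round up to the next whole participant.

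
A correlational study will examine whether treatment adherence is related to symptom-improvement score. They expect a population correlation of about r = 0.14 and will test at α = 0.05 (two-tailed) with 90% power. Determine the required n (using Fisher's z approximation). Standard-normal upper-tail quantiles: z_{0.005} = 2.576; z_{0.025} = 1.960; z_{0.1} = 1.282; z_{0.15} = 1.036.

n = 533

Fisher's z: C = ½·ln((1+r)/(1−r)) = ½·ln(1.3256) = 0.1409.
n = ((z_{α/2} + z_β)/C)² + 3.
(1.960 + 1.282) / 0.1409 = 3.242 / 0.1409 = 23.009.
n = 23.009² + 3 = 529.42 + 3 = 532.4.
Round up.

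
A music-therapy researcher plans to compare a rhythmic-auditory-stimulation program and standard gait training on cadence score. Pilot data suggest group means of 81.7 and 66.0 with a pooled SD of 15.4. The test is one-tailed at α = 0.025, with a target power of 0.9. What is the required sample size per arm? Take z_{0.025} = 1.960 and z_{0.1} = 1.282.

n = 21 per group

Cohen's d = |M₁ − M₂| / SD_pooled = |81.7 − 66.0| / 15.4 = 15.7 / 15.4 = 1.019.
For two independent groups with equal n: n = 2·((z_{α} + z_β) / d)².
z_{α} + z_β = 1.960 + 1.282 = 3.242.
n = 2 × (3.242 / 1.019)² = 2 × 3.182² = 2 × 10.12 = 20.2.
Round up to the next whole participant.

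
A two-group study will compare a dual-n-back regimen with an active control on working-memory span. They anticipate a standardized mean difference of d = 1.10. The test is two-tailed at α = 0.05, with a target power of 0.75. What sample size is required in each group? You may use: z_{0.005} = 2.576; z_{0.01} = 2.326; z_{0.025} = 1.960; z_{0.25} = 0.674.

n = 12 per group

For two independent groups with equal n: n = 2·((z_{α/2} + z_β) / d)².
z_{α/2} + z_β = 1.960 + 0.674 = 2.634.
n = 2 × (2.634 / 1.10)² = 2 × 2.395² = 2 × 5.73 = 11.5.
Round up to the next whole participant.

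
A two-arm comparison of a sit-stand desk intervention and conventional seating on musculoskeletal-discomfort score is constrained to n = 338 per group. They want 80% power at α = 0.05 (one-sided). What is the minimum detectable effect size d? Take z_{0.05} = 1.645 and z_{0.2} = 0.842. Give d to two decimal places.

For two independent groups of n = 338 each: d_min = (z_{α} + z_β)·√(2/n).
z-sum = 1.645 + 0.842 = 2.487.
d_min = 2.487 × √(2/338) = 2.487 × 0.0769 = 0.191.

d_min ≈ 0.19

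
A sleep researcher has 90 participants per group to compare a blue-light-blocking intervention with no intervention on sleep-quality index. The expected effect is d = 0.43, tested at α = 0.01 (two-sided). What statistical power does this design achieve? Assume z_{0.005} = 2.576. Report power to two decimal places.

power ≈ 0.62

For two equal groups, power = Φ(d·√(n/2) − z_{α/2}).
d·√(n/2) = 0.43 × √(90/2) = 0.43 × 6.708 = 2.885.
z_β = 2.885 − 2.576 = 0.309.
Power = Φ(0.309) = 0.621.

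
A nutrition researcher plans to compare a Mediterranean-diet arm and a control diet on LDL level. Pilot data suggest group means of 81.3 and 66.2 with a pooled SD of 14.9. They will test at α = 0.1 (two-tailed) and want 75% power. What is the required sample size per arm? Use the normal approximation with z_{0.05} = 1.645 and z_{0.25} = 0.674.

n = 11 per group

Cohen's d = |M₁ − M₂| / SD_pooled = |81.3 − 66.2| / 14.9 = 15.1 / 14.9 = 1.013.
For two independent groups with equal n: n = 2·((z_{α/2} + z_β) / d)².
z_{α/2} + z_β = 1.645 + 0.674 = 2.319.
n = 2 × (2.319 / 1.013)² = 2 × 2.289² = 2 × 5.24 = 10.5.
Round up to the next whole participant.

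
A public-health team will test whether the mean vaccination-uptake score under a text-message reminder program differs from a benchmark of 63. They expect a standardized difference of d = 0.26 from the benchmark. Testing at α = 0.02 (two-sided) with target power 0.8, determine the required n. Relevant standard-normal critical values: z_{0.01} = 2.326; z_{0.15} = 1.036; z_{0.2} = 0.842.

For a one-sample test: n = ((z_{α/2} + z_β) / d)².
z_{α/2} + z_β = 2.326 + 0.842 = 3.168.
n = (3.168 / 0.26)² = 12.185² = 148.46.
Round up.

n = 149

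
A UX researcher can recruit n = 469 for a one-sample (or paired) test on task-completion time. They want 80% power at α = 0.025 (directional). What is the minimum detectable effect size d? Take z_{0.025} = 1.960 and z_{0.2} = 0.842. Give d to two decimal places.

For a single sample (or paired design) of n = 469: d_min = (z_{α} + z_β)/√n.
z-sum = 1.960 + 0.842 = 2.802.
d_min = 2.802 / √469 = 2.802 / 21.656 = 0.129.

d_min ≈ 0.13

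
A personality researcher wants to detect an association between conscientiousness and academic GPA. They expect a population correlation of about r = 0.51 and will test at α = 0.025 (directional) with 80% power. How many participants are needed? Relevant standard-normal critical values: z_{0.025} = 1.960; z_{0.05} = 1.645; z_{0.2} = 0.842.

Fisher's z: C = ½·ln((1+r)/(1−r)) = ½·ln(3.0816) = 0.5627.
n = ((z_{α} + z_β)/C)² + 3.
(1.960 + 0.842) / 0.5627 = 2.802 / 0.5627 = 4.980.
n = 4.980² + 3 = 24.80 + 3 = 27.8.
Round up.

n = 28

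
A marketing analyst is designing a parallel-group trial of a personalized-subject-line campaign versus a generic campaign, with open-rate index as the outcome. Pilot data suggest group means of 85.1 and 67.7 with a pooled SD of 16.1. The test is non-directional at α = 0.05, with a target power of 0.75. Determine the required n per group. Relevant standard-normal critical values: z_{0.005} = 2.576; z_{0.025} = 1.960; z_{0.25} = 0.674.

n = 12 per group

Cohen's d = |M₁ − M₂| / SD_pooled = |85.1 − 67.7| / 16.1 = 17.4 / 16.1 = 1.081.
For two independent groups with equal n: n = 2·((z_{α/2} + z_β) / d)².
z_{α/2} + z_β = 1.960 + 0.674 = 2.634.
n = 2 × (2.634 / 1.081)² = 2 × 2.437² = 2 × 5.94 = 11.9.
Round up to the next whole participant.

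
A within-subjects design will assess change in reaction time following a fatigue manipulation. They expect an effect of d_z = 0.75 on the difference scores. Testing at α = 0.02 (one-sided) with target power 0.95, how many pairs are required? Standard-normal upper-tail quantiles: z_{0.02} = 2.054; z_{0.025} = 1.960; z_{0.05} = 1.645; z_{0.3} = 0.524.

n = 25 pairs

For a paired (one-sample on differences) test: n = ((z_{α} + z_β) / d)².
z_{α} + z_β = 2.054 + 1.645 = 3.699.
n = (3.699 / 0.75)² = 4.932² = 24.32.
Round up.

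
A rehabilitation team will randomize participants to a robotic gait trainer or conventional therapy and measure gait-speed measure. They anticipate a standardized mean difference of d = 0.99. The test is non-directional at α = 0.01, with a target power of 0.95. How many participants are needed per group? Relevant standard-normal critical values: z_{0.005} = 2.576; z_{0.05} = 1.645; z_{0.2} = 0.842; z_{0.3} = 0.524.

For two independent groups with equal n: n = 2·((z_{α/2} + z_β) / d)².
z_{α/2} + z_β = 2.576 + 1.645 = 4.221.
n = 2 × (4.221 / 0.99)² = 2 × 4.264² = 2 × 18.18 = 36.4.
Round up to the next whole participant.

n = 37 per group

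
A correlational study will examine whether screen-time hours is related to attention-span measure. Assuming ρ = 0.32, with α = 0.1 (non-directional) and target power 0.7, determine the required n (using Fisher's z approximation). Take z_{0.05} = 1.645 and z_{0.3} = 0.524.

Fisher's z: C = ½·ln((1+r)/(1−r)) = ½·ln(1.9412) = 0.3316.
n = ((z_{α/2} + z_β)/C)² + 3.
(1.645 + 0.524) / 0.3316 = 2.169 / 0.3316 = 6.541.
n = 6.541² + 3 = 42.78 + 3 = 45.8.
Round up.

n = 46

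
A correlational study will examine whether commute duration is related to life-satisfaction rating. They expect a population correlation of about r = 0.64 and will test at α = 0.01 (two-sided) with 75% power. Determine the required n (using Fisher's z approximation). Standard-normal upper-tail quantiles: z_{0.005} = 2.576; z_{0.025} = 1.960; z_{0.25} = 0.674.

Fisher's z: C = ½·ln((1+r)/(1−r)) = ½·ln(4.5556) = 0.7582.
n = ((z_{α/2} + z_β)/C)² + 3.
(2.576 + 0.674) / 0.7582 = 3.250 / 0.7582 = 4.286.
n = 4.286² + 3 = 18.37 + 3 = 21.4.
Round up.

n = 22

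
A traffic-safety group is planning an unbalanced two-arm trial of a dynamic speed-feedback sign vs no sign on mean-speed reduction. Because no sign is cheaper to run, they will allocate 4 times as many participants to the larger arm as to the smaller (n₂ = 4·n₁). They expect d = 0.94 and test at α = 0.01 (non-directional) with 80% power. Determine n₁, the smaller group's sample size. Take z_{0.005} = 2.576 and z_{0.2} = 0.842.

With allocation ratio k = n₂/n₁ = 4, Var(x̄₁−x̄₂) = σ²(1/n₁ + 1/(k·n₁)) = σ²·(k+1)/(k·n₁).
So n₁ = (1 + 1/k)·((z_{α/2} + z_β)/d)² = 1.250 × (3.418/0.94)².
n₁ = 1.250 × 13.22 = 16.5.
Round up: n₁ = 17, giving n₂ = 4 × 17 = 68.

n₁ = 17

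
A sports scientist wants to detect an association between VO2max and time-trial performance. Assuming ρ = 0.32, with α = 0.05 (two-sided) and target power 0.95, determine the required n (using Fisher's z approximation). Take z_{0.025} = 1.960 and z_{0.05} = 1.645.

n = 122

Fisher's z: C = ½·ln((1+r)/(1−r)) = ½·ln(1.9412) = 0.3316.
n = ((z_{α/2} + z_β)/C)² + 3.
(1.960 + 1.645) / 0.3316 = 3.605 / 0.3316 = 10.872.
n = 10.872² + 3 = 118.19 + 3 = 121.2.
Round up.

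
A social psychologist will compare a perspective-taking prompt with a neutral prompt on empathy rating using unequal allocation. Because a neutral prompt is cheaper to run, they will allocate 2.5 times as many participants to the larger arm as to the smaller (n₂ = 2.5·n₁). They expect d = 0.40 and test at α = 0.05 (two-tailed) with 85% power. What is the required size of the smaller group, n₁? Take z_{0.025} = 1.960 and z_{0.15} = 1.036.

With allocation ratio k = n₂/n₁ = 2.5, Var(x̄₁−x̄₂) = σ²(1/n₁ + 1/(k·n₁)) = σ²·(k+1)/(k·n₁).
So n₁ = (1 + 1/k)·((z_{α/2} + z_β)/d)² = 1.400 × (2.996/0.40)².
n₁ = 1.400 × 56.10 = 78.5.
Round up: n₁ = 79, giving n₂ = ⌈2.5 × 79⌉ = ⌈197.5⌉ = 198.

n₁ = 79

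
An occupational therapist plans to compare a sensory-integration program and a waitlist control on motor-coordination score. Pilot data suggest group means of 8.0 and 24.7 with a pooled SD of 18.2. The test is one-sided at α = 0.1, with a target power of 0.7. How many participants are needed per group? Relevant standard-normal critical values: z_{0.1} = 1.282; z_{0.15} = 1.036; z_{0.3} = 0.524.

n = 8 per group

Cohen's d = |M₁ − M₂| / SD_pooled = |8.0 − 24.7| / 18.2 = 16.7 / 18.2 = 0.918.
For two independent groups with equal n: n = 2·((z_{α} + z_β) / d)².
z_{α} + z_β = 1.282 + 0.524 = 1.806.
n = 2 × (1.806 / 0.918)² = 2 × 1.967² = 2 × 3.87 = 7.7.
Round up to the next whole participant.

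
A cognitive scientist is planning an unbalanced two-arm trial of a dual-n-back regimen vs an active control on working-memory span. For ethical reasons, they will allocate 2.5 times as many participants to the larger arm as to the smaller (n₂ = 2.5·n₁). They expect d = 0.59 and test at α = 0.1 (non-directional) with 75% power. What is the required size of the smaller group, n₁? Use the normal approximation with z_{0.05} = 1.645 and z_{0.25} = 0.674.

With allocation ratio k = n₂/n₁ = 2.5, Var(x̄₁−x̄₂) = σ²(1/n₁ + 1/(k·n₁)) = σ²·(k+1)/(k·n₁).
So n₁ = (1 + 1/k)·((z_{α/2} + z_β)/d)² = 1.400 × (2.319/0.59)².
n₁ = 1.400 × 15.45 = 21.6.
Round up: n₁ = 22, giving n₂ = 2.5 × 22 = 55.

n₁ = 22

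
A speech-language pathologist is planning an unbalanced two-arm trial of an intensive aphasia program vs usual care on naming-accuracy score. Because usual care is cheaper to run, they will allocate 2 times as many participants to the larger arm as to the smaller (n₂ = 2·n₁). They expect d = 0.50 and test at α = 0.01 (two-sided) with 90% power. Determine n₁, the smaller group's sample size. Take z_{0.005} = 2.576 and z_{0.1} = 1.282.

n₁ = 90

With allocation ratio k = n₂/n₁ = 2, Var(x̄₁−x̄₂) = σ²(1/n₁ + 1/(k·n₁)) = σ²·(k+1)/(k·n₁).
So n₁ = (1 + 1/k)·((z_{α/2} + z_β)/d)² = 1.500 × (3.858/0.50)².
n₁ = 1.500 × 59.54 = 89.3.
Round up: n₁ = 90, giving n₂ = 2 × 90 = 180.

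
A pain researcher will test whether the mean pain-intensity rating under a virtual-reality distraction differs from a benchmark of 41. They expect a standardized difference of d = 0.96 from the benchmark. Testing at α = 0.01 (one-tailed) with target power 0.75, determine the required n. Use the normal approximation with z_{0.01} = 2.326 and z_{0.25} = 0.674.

n = 10

For a one-sample test: n = ((z_{α} + z_β) / d)².
z_{α} + z_β = 2.326 + 0.674 = 3.000.
n = (3.000 / 0.96)² = 3.125² = 9.77.
Round up.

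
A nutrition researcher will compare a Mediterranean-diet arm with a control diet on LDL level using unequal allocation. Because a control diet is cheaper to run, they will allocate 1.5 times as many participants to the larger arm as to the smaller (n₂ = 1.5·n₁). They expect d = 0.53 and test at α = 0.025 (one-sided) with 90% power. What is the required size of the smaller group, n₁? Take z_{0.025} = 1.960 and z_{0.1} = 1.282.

n₁ = 63

With allocation ratio k = n₂/n₁ = 1.5, Var(x̄₁−x̄₂) = σ²(1/n₁ + 1/(k·n₁)) = σ²·(k+1)/(k·n₁).
So n₁ = (1 + 1/k)·((z_{α} + z_β)/d)² = 1.667 × (3.242/0.53)².
n₁ = 1.667 × 37.42 = 62.4.
Round up: n₁ = 63, giving n₂ = ⌈1.5 × 63⌉ = ⌈94.5⌉ = 95.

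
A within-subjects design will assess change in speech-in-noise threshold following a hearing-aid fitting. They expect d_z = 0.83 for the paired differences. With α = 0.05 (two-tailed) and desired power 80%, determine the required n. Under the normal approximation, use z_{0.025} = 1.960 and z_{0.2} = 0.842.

n = 12 pairs

For a paired (one-sample on differences) test: n = ((z_{α/2} + z_β) / d)².
z_{α/2} + z_β = 1.960 + 0.842 = 2.802.
n = (2.802 / 0.83)² = 3.376² = 11.40.
Round up.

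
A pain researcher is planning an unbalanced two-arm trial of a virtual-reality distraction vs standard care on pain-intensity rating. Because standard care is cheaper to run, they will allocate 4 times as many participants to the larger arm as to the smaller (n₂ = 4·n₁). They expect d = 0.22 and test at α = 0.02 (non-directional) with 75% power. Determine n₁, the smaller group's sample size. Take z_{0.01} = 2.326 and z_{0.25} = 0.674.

n₁ = 233

With allocation ratio k = n₂/n₁ = 4, Var(x̄₁−x̄₂) = σ²(1/n₁ + 1/(k·n₁)) = σ²·(k+1)/(k·n₁).
So n₁ = (1 + 1/k)·((z_{α/2} + z_β)/d)² = 1.250 × (3.000/0.22)².
n₁ = 1.250 × 185.95 = 232.4.
Round up: n₁ = 233, giving n₂ = 4 × 233 = 932.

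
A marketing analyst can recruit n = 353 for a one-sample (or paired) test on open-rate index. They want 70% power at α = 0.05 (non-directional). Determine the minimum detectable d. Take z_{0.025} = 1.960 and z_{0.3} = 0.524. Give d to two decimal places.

d_min ≈ 0.13

For a single sample (or paired design) of n = 353: d_min = (z_{α/2} + z_β)/√n.
z-sum = 1.960 + 0.524 = 2.484.
d_min = 2.484 / √353 = 2.484 / 18.788 = 0.132.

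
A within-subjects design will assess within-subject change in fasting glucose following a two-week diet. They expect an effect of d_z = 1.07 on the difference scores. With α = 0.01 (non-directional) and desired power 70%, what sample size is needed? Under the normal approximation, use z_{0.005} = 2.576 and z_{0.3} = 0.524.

For a paired (one-sample on differences) test: n = ((z_{α/2} + z_β) / d)².
z_{α/2} + z_β = 2.576 + 0.524 = 3.100.
n = (3.100 / 1.07)² = 2.897² = 8.39.
Round up.

n = 9 pairs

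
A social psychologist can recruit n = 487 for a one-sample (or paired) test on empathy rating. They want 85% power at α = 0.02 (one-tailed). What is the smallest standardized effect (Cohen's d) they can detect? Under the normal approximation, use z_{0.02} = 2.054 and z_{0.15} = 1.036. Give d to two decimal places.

For a single sample (or paired design) of n = 487: d_min = (z_{α} + z_β)/√n.
z-sum = 2.054 + 1.036 = 3.090.
d_min = 3.090 / √487 = 3.090 / 22.068 = 0.140.

d_min ≈ 0.14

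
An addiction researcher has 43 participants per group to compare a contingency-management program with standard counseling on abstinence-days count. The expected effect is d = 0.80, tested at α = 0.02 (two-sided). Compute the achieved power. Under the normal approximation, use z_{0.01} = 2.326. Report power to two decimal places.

For two equal groups, power = Φ(d·√(n/2) − z_{α/2}).
d·√(n/2) = 0.80 × √(43/2) = 0.80 × 4.637 = 3.709.
z_β = 3.709 − 2.326 = 1.383.
Power = Φ(1.383) = 0.917.

power ≈ 0.92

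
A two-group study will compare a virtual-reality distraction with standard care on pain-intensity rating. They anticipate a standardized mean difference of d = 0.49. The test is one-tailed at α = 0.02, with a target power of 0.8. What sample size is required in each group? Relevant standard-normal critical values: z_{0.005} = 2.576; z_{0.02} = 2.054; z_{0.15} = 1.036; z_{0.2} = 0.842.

n = 70 per group

For two independent groups with equal n: n = 2·((z_{α} + z_β) / d)².
z_{α} + z_β = 2.054 + 0.842 = 2.896.
n = 2 × (2.896 / 0.49)² = 2 × 5.910² = 2 × 34.93 = 69.9.
Round up to the next whole participant.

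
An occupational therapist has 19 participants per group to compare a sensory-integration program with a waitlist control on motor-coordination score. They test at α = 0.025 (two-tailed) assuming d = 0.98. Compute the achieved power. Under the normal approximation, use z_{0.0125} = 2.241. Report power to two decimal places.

For two equal groups, power = Φ(d·√(n/2) − z_{α/2}).
d·√(n/2) = 0.98 × √(19/2) = 0.98 × 3.082 = 3.021.
z_β = 3.021 − 2.241 = 0.780.
Power = Φ(0.780) = 0.782.

power ≈ 0.78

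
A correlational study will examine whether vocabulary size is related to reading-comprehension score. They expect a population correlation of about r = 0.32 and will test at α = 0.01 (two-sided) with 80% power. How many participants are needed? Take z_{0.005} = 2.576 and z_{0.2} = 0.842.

n = 110

Fisher's z: C = ½·ln((1+r)/(1−r)) = ½·ln(1.9412) = 0.3316.
n = ((z_{α/2} + z_β)/C)² + 3.
(2.576 + 0.842) / 0.3316 = 3.418 / 0.3316 = 10.308.
n = 10.308² + 3 = 106.25 + 3 = 109.2.
Round up.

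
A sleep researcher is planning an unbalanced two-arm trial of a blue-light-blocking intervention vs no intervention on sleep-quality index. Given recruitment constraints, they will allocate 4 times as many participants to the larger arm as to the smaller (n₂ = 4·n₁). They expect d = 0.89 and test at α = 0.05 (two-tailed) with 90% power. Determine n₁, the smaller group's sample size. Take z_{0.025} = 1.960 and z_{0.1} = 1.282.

n₁ = 17

With allocation ratio k = n₂/n₁ = 4, Var(x̄₁−x̄₂) = σ²(1/n₁ + 1/(k·n₁)) = σ²·(k+1)/(k·n₁).
So n₁ = (1 + 1/k)·((z_{α/2} + z_β)/d)² = 1.250 × (3.242/0.89)².
n₁ = 1.250 × 13.27 = 16.6.
Round up: n₁ = 17, giving n₂ = 4 × 17 = 68.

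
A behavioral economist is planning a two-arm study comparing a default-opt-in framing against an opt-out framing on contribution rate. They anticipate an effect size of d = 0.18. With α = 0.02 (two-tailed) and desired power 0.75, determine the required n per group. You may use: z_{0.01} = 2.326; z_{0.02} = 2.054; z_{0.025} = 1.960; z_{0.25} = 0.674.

n = 556 per group

For two independent groups with equal n: n = 2·((z_{α/2} + z_β) / d)².
z_{α/2} + z_β = 2.326 + 0.674 = 3.000.
n = 2 × (3.000 / 0.18)² = 2 × 16.667² = 2 × 277.78 = 555.6.
Round up to the next whole participant.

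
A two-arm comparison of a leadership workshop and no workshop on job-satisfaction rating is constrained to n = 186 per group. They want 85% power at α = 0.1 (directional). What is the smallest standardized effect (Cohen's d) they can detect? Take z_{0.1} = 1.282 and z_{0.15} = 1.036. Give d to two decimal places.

For two independent groups of n = 186 each: d_min = (z_{α} + z_β)·√(2/n).
z-sum = 1.282 + 1.036 = 2.318.
d_min = 2.318 × √(2/186) = 2.318 × 0.1037 = 0.240.

d_min ≈ 0.24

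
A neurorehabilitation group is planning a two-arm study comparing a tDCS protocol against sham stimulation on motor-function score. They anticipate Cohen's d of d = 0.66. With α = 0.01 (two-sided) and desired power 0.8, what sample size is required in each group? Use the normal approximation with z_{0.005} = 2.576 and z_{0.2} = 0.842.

For two independent groups with equal n: n = 2·((z_{α/2} + z_β) / d)².
z_{α/2} + z_β = 2.576 + 0.842 = 3.418.
n = 2 × (3.418 / 0.66)² = 2 × 5.179² = 2 × 26.82 = 53.6.
Round up to the next whole participant.

n = 54 per group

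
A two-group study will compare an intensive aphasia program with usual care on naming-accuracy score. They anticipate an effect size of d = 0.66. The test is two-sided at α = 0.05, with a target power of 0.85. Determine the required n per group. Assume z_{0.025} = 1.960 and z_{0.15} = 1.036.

n = 42 per group

For two independent groups with equal n: n = 2·((z_{α/2} + z_β) / d)².
z_{α/2} + z_β = 1.960 + 1.036 = 2.996.
n = 2 × (2.996 / 0.66)² = 2 × 4.539² = 2 × 20.61 = 41.2.
Round up to the next whole participant.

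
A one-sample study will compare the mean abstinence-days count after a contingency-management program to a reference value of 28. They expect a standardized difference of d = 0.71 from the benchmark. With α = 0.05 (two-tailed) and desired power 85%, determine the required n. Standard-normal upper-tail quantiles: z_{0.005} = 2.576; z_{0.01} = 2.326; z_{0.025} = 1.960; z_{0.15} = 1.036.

For a one-sample test: n = ((z_{α/2} + z_β) / d)².
z_{α/2} + z_β = 1.960 + 1.036 = 2.996.
n = (2.996 / 0.71)² = 4.220² = 17.81.
Round up.

n = 18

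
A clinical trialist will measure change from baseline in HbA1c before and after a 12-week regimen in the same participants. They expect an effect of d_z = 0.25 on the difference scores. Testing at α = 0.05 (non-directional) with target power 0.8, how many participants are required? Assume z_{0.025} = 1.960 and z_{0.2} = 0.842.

n = 126 pairs

For a paired (one-sample on differences) test: n = ((z_{α/2} + z_β) / d)².
z_{α/2} + z_β = 1.960 + 0.842 = 2.802.
n = (2.802 / 0.25)² = 11.208² = 125.62.
Round up.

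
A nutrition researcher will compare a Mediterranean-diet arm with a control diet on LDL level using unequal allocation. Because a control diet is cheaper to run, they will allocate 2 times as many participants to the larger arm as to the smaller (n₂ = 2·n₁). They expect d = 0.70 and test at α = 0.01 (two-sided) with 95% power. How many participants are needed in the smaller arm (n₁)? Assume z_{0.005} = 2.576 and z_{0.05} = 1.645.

With allocation ratio k = n₂/n₁ = 2, Var(x̄₁−x̄₂) = σ²(1/n₁ + 1/(k·n₁)) = σ²·(k+1)/(k·n₁).
So n₁ = (1 + 1/k)·((z_{α/2} + z_β)/d)² = 1.500 × (4.221/0.70)².
n₁ = 1.500 × 36.36 = 54.5.
Round up: n₁ = 55, giving n₂ = 2 × 55 = 110.

n₁ = 55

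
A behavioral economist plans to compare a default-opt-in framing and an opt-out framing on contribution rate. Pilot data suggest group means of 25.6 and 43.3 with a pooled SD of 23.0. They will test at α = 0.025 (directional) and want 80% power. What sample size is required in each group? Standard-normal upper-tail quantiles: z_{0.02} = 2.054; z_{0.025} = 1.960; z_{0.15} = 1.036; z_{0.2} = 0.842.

n = 27 per group

Cohen's d = |M₁ − M₂| / SD_pooled = |25.6 − 43.3| / 23.0 = 17.7 / 23.0 = 0.770.
For two independent groups with equal n: n = 2·((z_{α} + z_β) / d)².
z_{α} + z_β = 1.960 + 0.842 = 2.802.
n = 2 × (2.802 / 0.770)² = 2 × 3.639² = 2 × 13.24 = 26.5.
Round up to the next whole participant.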